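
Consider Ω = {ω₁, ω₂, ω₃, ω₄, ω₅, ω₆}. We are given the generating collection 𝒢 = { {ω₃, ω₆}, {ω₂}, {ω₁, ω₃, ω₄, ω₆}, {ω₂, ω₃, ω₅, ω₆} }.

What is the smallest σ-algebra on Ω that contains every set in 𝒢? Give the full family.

Take S₀ = 𝒢 ∪ {∅, Ω} = { ∅, {ω₂}, {ω₃, ω₆}, {ω₁, ω₃, ω₄, ω₆}, {ω₂, ω₃, ω₅, ω₆}, Ω }.
Step 1: +6 →
  {ω₁, ω₄}  = ᶜ of {ω₂, ω₃, ω₅, ω₆}
  {ω₂, ω₅}  = ᶜ of {ω₁, ω₃, ω₄, ω₆}
  {ω₂, ω₃, ω₆}  = {ω₃, ω₆} ∪ {ω₂}
  {ω₁, ω₂, ω₄, ω₅}  = ᶜ of {ω₃, ω₆}
  {ω₁, ω₂, ω₃, ω₄, ω₆}  = {ω₁, ω₃, ω₄, ω₆} ∪ {ω₂}
  {ω₁, ω₃, ω₄, ω₅, ω₆}  = ᶜ of {ω₂}
  [12 total]
Step 2 adds 3:
  {ω₅}  = ᶜ of {ω₁, ω₂, ω₃, ω₄, ω₆}
  {ω₁, ω₂, ω₄}  = {ω₂} ∪ {ω₁, ω₄}
  {ω₁, ω₄, ω₅}  = ᶜ of {ω₂, ω₃, ω₆}
  [15 total]
Step 3: +1 →
  {ω₃, ω₅, ω₆}  = ᶜ of {ω₁, ω₂, ω₄}
  [16 total]
Step 4: closed — nothing new.

σ(𝒢) = { ∅, {ω₂}, {ω₅}, {ω₁, ω₄}, {ω₂, ω₅}, {ω₃, ω₆}, {ω₁, ω₂, ω₄}, {ω₁, ω₄, ω₅}, {ω₂, ω₃, ω₆}, {ω₃, ω₅, ω₆}, {ω₁, ω₂, ω₄, ω₅}, {ω₁, ω₃, ω₄, ω₆}, {ω₂, ω₃, ω₅, ω₆}, {ω₁, ω₂, ω₃, ω₄, ω₆}, {ω₁, ω₃, ω₄, ω₅, ω₆}, Ω }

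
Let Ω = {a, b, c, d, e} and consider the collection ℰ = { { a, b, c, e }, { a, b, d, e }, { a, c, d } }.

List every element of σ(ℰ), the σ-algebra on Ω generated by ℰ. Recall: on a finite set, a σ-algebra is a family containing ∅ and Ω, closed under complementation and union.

Start: ℰ ∪ {∅, Ω} = { {  }, { a, c, d }, { a, b, c, e }, { a, b, d, e }, Ω }.
Step 1 (3 new):
  { c }  = { a, b, d, e }ᶜ
  { d }  = { a, b, c, e }ᶜ
  { b, e }  = { a, c, d }ᶜ
Step 2. New:
  { c, d }  = { d } ∪ { c }
  { b, c, e }  = { c } ∪ { b, e }
  { b, d, e }  = { d } ∪ { b, e }
Step 3 (4 new):
  { a, c }  = { b, d, e }ᶜ
  { a, d }  = { b, c, e }ᶜ
  { a, b, e }  = { c, d }ᶜ
  { b, c, d, e }  = { c } ∪ { b, d, e }
Step 4 (1 new):
  { a }  = { b, c, d, e }ᶜ
Step 5: closed — nothing new.

|σ(ℰ)| = 16.  σ(ℰ) = { {  }, { a }, { c }, { d }, { a, c }, { a, d }, { b, e }, { c, d }, { a, b, e }, { a, c, d }, { b, c, e }, { b, d, e }, { a, b, c, e }, { a, b, d, e }, { b, c, d, e }, Ω }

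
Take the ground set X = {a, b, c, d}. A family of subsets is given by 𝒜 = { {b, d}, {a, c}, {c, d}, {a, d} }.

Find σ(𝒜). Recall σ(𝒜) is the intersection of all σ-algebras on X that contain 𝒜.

σ(𝒜) = { {}, {a}, {b}, {c}, {d}, {a, b}, {a, c}, {a, d}, {b, c}, {b, d}, {c, d}, {a, b, c}, {a, b, d}, {a, c, d}, {b, c, d}, X }

Derivation:
Initial family (6 sets): { {}, {a, c}, {a, d}, {b, d}, {c, d}, X }.
Pass 1. New:
  {a, b}  = X∖{c, d}
  {b, c}  = X∖{a, d}
  {a, b, d}  = {a, d} ∪ {b, d}
  {a, c, d}  = {c, d} ∪ {a, d}
  {b, c, d}  = {c, d} ∪ {b, d}
  [11 total]
Pass 2 adds 4:
  {a}  = X∖{b, c, d}
  {b}  = X∖{a, c, d}
  {c}  = X∖{a, b, d}
  {a, b, c}  = {a, b} ∪ {b, c}
  [15 total]
Pass 3: +1 →
  {d}  = X∖{a, b, c}
  [16 total]
Pass 4: closed — nothing new.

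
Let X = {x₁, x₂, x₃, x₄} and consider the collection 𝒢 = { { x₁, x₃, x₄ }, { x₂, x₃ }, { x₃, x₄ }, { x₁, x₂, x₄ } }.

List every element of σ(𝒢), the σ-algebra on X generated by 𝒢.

|σ(𝒢)| = 16.  σ(𝒢) = { {}, { x₁ }, { x₂ }, { x₃ }, { x₄ }, { x₁, x₂ }, { x₁, x₃ }, { x₁, x₄ }, { x₂, x₃ }, { x₂, x₄ }, { x₃, x₄ }, { x₁, x₂, x₃ }, { x₁, x₂, x₄ }, { x₁, x₃, x₄ }, { x₂, x₃, x₄ }, X }

Trace:
Initial family (6 sets): { {}, { x₂, x₃ }, { x₃, x₄ }, { x₁, x₂, x₄ }, { x₁, x₃, x₄ }, X }.
Pass 1 adds 5:
  { x₂ }  = { x₁, x₃, x₄ }ᶜ
  { x₃ }  = { x₁, x₂, x₄ }ᶜ
  { x₁, x₂ }  = { x₃, x₄ }ᶜ
  { x₁, x₄ }  = { x₂, x₃ }ᶜ
  { x₂, x₃, x₄ }  = { x₃, x₄ } ∪ { x₂, x₃ }
Pass 2 adds 2:
  { x₁ }  = { x₂, x₃, x₄ }ᶜ
  { x₁, x₂, x₃ }  = { x₁, x₂ } ∪ { x₃ }
Pass 3: +2 →
  { x₄ }  = { x₁, x₂, x₃ }ᶜ
  { x₁, x₃ }  = { x₃ } ∪ { x₁ }
Pass 4: 1 new —
  { x₂, x₄ }  = { x₁, x₃ }ᶜ
Pass 5: stable.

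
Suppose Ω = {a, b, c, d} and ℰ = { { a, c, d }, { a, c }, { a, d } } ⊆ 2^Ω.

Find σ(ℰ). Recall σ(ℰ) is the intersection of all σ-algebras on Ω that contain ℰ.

Take S₀ = ℰ ∪ {∅, Ω} = { {}, { a, c }, { a, d }, { a, c, d }, Ω }.
Iteration 1 adds 3:
  { b }  = complement { a, c, d }
  { b, c }  = complement { a, d }
  { b, d }  = complement { a, c }
  [8 total]
Iteration 2 (3 new):
  { a, b, c }  = { b } ∪ { a, c }
  { a, b, d }  = { b } ∪ { a, d }
  { b, c, d }  = { b, c } ∪ { b, d }
  [11 total]
Iteration 3 (3 new):
  { a }  = complement { b, c, d }
  { c }  = complement { a, b, d }
  { d }  = complement { a, b, c }
  [14 total]
Iteration 4: +2 →
  { a, b }  = { b } ∪ { a }
  { c, d }  = { c } ∪ { d }
  [16 total]
Iteration 5: no new sets; the family is a σ-algebra.

|σ(ℰ)| = 16.  σ(ℰ) = { {}, { a }, { b }, { c }, { d }, { a, b }, { a, c }, { a, d }, { b, c }, { b, d }, { c, d }, { a, b, c }, { a, b, d }, { a, c, d }, { b, c, d }, Ω }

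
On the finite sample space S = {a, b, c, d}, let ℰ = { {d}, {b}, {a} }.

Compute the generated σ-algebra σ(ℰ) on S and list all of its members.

Take S₀ = ℰ ∪ {∅, S} = { {}, {a}, {b}, {d}, S }.
Step 1. New:
  {a, b}  = {b} ∪ {a}
  {a, d}  = {d} ∪ {a}
  {b, d}  = {d} ∪ {b}
  {a, b, c}  = ᶜ of {d}
  {a, c, d}  = ᶜ of {b}
  {b, c, d}  = ᶜ of {a}
  [11 total]
Step 2 (4 new):
  {a, c}  = ᶜ of {b, d}
  {b, c}  = ᶜ of {a, d}
  {c, d}  = ᶜ of {a, b}
  {a, b, d}  = {a, b} ∪ {a, d}
  [15 total]
Step 3. New:
  {c}  = ᶜ of {a, b, d}
  [16 total]
Step 4: no new sets; the family is a σ-algebra.

Therefore σ(ℰ) = { {}, {a}, {b}, {c}, {d}, {a, b}, {a, c}, {a, d}, {b, c}, {b, d}, {c, d}, {a, b, c}, {a, b, d}, {a, c, d}, {b, c, d}, S } (|σ(ℰ)| = 16).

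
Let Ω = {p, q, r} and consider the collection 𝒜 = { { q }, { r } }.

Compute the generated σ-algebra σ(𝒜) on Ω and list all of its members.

Seed the family with 𝒜 together with ∅ and Ω: { ∅, { q }, { r }, Ω }.
Iteration 1: 3 new —
  { p, q }  = complement { r }
  { p, r }  = complement { q }
  { q, r }  = { r } ∪ { q }
  [7 total]
Iteration 2. New:
  { p }  = complement { q, r }
  [8 total]
Iteration 3 adds nothing — fixpoint reached.

Therefore σ(𝒜) = { ∅, { p }, { q }, { r }, { p, q }, { p, r }, { q, r }, Ω } (|σ(𝒜)| = 8).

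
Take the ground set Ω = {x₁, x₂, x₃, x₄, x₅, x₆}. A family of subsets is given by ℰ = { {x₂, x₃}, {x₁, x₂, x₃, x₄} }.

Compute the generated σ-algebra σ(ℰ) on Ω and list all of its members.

Answer: σ(ℰ) = { ∅, {x₁, x₄}, {x₂, x₃}, {x₅, x₆}, {x₁, x₂, x₃, x₄}, {x₁, x₄, x₅, x₆}, {x₂, x₃, x₅, x₆}, Ω }

Check:
Begin from { ∅, {x₂, x₃}, {x₁, x₂, x₃, x₄}, Ω } (that is, ℰ plus ∅ and Ω).
Round 1 (2 new):
  {x₅, x₆}  = Ω∖{x₁, x₂, x₃, x₄}
  {x₁, x₄, x₅, x₆}  = Ω∖{x₂, x₃}
  [6 total]
Round 2 adds 1:
  {x₂, x₃, x₅, x₆}  = {x₂, x₃} ∪ {x₅, x₆}
  [7 total]
Round 3: 1 new —
  {x₁, x₄}  = Ω∖{x₂, x₃, x₅, x₆}
  [8 total]
After Round 4 the family is unchanged; done.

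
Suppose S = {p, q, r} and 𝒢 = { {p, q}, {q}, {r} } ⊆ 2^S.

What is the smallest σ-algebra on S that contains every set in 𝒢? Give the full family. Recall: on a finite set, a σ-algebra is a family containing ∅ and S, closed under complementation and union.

Take S₀ = 𝒢 ∪ {∅, S} = { {}, {q}, {r}, {p, q}, S }.
Pass 1 adds 2:
  {p, r}  = complement {q}
  {q, r}  = {r} ∪ {q}
  |family| = 7
Pass 2. New:
  {p}  = complement {q, r}
  |family| = 8
Pass 3: no new sets; the family is a σ-algebra.

|σ(𝒢)| = 8.  σ(𝒢) = { {}, {p}, {q}, {r}, {p, q}, {p, r}, {q, r}, S }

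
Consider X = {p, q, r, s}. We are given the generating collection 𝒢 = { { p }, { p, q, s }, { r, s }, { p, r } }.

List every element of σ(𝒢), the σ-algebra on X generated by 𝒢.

σ(𝒢) = { {}, { p }, { q }, { r }, { s }, { p, q }, { p, r }, { p, s }, { q, r }, { q, s }, { r, s }, { p, q, r }, { p, q, s }, { p, r, s }, { q, r, s }, X }

Derivation:
Seed the family with 𝒢 together with ∅ and X: { {}, { p }, { p, r }, { r, s }, { p, q, s }, X }.
Pass 1: 5 new —
  { r }  = { p, q, s }ᶜ
  { p, q }  = { r, s }ᶜ
  { q, s }  = { p, r }ᶜ
  { p, r, s }  = { r, s } ∪ { p, r }
  { q, r, s }  = { p }ᶜ
  [11 total]
Pass 2 adds 2:
  { q }  = { p, r, s }ᶜ
  { p, q, r }  = { p, q } ∪ { r }
  [13 total]
Pass 3 adds 2:
  { s }  = { p, q, r }ᶜ
  { q, r }  = { r } ∪ { q }
  [15 total]
Pass 4: 1 new —
  { p, s }  = { q, r }ᶜ
  [16 total]
After Pass 5 the family is unchanged; done.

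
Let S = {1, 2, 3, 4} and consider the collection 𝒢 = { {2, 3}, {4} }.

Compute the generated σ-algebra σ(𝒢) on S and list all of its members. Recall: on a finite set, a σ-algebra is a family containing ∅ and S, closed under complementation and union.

σ(𝒢) (8 sets): { {}, {1}, {4}, {1, 4}, {2, 3}, {1, 2, 3}, {2, 3, 4}, S }

Trace:
Begin from { {}, {4}, {2, 3}, S } (that is, 𝒢 plus ∅ and S).
Iteration 1 (3 new):
  {1, 4}  = S∖{2, 3}
  {1, 2, 3}  = S∖{4}
  {2, 3, 4}  = {4} ∪ {2, 3}
  |family| = 7
Iteration 2 (1 new):
  {1}  = S∖{2, 3, 4}
  |family| = 8
Iteration 3: already closed under ᶜ and ∪.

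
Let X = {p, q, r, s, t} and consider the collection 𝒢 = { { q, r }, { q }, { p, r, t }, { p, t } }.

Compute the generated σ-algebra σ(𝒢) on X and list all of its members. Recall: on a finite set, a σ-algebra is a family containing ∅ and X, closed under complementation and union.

Start: 𝒢 ∪ {∅, X} = { {}, { q }, { p, t }, { q, r }, { p, r, t }, X }.
Step 1: +6 →
  { q, s }  = ᶜ of { p, r, t }
  { p, q, t }  = { p, t } ∪ { q }
  { p, s, t }  = ᶜ of { q, r }
  { q, r, s }  = ᶜ of { p, t }
  { p, q, r, t }  = { q, r } ∪ { p, t }
  { p, r, s, t }  = ᶜ of { q }
Step 2 adds 3:
  { s }  = ᶜ of { p, q, r, t }
  { r, s }  = ᶜ of { p, q, t }
  { p, q, s, t }  = { p, s, t } ∪ { q }
Step 3. New:
  { r }  = ᶜ of { p, q, s, t }
Step 4: closed — nothing new.

Therefore σ(𝒢) = { {}, { q }, { r }, { s }, { p, t }, { q, r }, { q, s }, { r, s }, { p, q, t }, { p, r, t }, { p, s, t }, { q, r, s }, { p, q, r, t }, { p, q, s, t }, { p, r, s, t }, X } (|σ(𝒢)| = 16).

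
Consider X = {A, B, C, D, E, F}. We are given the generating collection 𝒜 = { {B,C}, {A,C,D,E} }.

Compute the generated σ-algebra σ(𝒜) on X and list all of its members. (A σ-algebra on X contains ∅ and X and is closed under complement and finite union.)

σ(𝒜) = { ∅, {B}, {C}, {F}, {B,C}, {B,F}, {C,F}, {A,D,E}, {B,C,F}, {A,B,D,E}, {A,C,D,E}, {A,D,E,F}, {A,B,C,D,E}, {A,B,D,E,F}, {A,C,D,E,F}, X }

Check:
Start: 𝒜 ∪ {∅, X} = { ∅, {B,C}, {A,C,D,E}, X }.
Step 1 adds 3:
  {B,F}  = X∖{A,C,D,E}
  {A,D,E,F}  = X∖{B,C}
  {A,B,C,D,E}  = {A,C,D,E} ∪ {B,C}
Step 2 adds 4:
  {F}  = X∖{A,B,C,D,E}
  {B,C,F}  = {B,C} ∪ {B,F}
  {A,B,D,E,F}  = {A,D,E,F} ∪ {B,F}
  {A,C,D,E,F}  = {A,C,D,E} ∪ {A,D,E,F}
Step 3: +3 →
  {B}  = X∖{A,C,D,E,F}
  {C}  = X∖{A,B,D,E,F}
  {A,D,E}  = X∖{B,C,F}
Step 4: 2 new —
  {C,F}  = {C} ∪ {F}
  {A,B,D,E}  = {A,D,E} ∪ {B}
Step 5 adds nothing — fixpoint reached.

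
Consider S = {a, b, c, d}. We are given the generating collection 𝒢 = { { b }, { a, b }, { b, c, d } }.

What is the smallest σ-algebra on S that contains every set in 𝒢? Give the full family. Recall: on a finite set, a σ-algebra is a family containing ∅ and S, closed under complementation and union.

Answer: σ(𝒢) = { {}, { a }, { b }, { a, b }, { c, d }, { a, c, d }, { b, c, d }, S }

Derivation:
Initial family (5 sets): { {}, { b }, { a, b }, { b, c, d }, S }.
Pass 1: 3 new —
  { a }  = { b, c, d }ᶜ
  { c, d }  = { a, b }ᶜ
  { a, c, d }  = { b }ᶜ
  |family| = 8
Pass 2 adds nothing — fixpoint reached.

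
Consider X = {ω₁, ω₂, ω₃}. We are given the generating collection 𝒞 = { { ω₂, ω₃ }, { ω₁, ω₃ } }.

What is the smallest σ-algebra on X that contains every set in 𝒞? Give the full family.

σ(𝒞) (8 sets): { ∅, { ω₁ }, { ω₂ }, { ω₃ }, { ω₁, ω₂ }, { ω₁, ω₃ }, { ω₂, ω₃ }, X }

Working:
Take S₀ = 𝒞 ∪ {∅, X} = { ∅, { ω₁, ω₃ }, { ω₂, ω₃ }, X }.
Pass 1 (2 new):
  { ω₁ }  = complement { ω₂, ω₃ }
  { ω₂ }  = complement { ω₁, ω₃ }
  [6 total]
Pass 2 adds 1:
  { ω₁, ω₂ }  = { ω₂ } ∪ { ω₁ }
  [7 total]
Pass 3 adds 1:
  { ω₃ }  = complement { ω₁, ω₂ }
  [8 total]
Pass 4 adds nothing — fixpoint reached.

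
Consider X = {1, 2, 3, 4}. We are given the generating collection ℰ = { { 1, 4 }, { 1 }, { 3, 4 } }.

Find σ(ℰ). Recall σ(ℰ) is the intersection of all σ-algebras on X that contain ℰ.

Answer: σ(ℰ) = { {  }, { 1 }, { 2 }, { 3 }, { 4 }, { 1, 2 }, { 1, 3 }, { 1, 4 }, { 2, 3 }, { 2, 4 }, { 3, 4 }, { 1, 2, 3 }, { 1, 2, 4 }, { 1, 3, 4 }, { 2, 3, 4 }, X }

Working:
Begin from { {  }, { 1 }, { 1, 4 }, { 3, 4 }, X } (that is, ℰ plus ∅ and X).
Pass 1: +4 →
  { 1, 2 }  = { 3, 4 }ᶜ
  { 2, 3 }  = { 1, 4 }ᶜ
  { 1, 3, 4 }  = { 3, 4 } ∪ { 1, 4 }
  { 2, 3, 4 }  = { 1 }ᶜ
Pass 2. New:
  { 2 }  = { 1, 3, 4 }ᶜ
  { 1, 2, 3 }  = { 1, 2 } ∪ { 2, 3 }
  { 1, 2, 4 }  = { 1, 2 } ∪ { 1, 4 }
Pass 3: 2 new —
  { 3 }  = { 1, 2, 4 }ᶜ
  { 4 }  = { 1, 2, 3 }ᶜ
Pass 4 (2 new):
  { 1, 3 }  = { 3 } ∪ { 1 }
  { 2, 4 }  = { 4 } ∪ { 2 }
Pass 5: no new sets; the family is a σ-algebra.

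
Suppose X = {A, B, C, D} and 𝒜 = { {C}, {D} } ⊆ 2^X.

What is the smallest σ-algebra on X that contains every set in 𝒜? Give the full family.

Answer: σ(𝒜) = { {}, {C}, {D}, {A, B}, {C, D}, {A, B, C}, {A, B, D}, X }

Derivation:
Start: 𝒜 ∪ {∅, X} = { {}, {C}, {D}, X }.
Round 1: +3 →
  {C, D}  = {C} ∪ {D}
  {A, B, C}  = complement {D}
  {A, B, D}  = complement {C}
  (now 7)
Round 2. New:
  {A, B}  = complement {C, D}
  (now 8)
Round 3: stable.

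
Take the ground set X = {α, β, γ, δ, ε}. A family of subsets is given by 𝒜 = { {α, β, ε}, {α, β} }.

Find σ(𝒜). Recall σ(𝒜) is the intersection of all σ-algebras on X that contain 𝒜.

Begin from { {}, {α, β}, {α, β, ε}, X } (that is, 𝒜 plus ∅ and X).
Iteration 1 (2 new):
  {γ, δ}  = complement {α, β, ε}
  {γ, δ, ε}  = complement {α, β}
  — 6 sets.
Iteration 2 adds 1:
  {α, β, γ, δ}  = {γ, δ} ∪ {α, β}
  — 7 sets.
Iteration 3 (1 new):
  {ε}  = complement {α, β, γ, δ}
  — 8 sets.
After Iteration 4 the family is unchanged; done.

Therefore σ(𝒜) = { {}, {ε}, {α, β}, {γ, δ}, {α, β, ε}, {γ, δ, ε}, {α, β, γ, δ}, X } (|σ(𝒜)| = 8).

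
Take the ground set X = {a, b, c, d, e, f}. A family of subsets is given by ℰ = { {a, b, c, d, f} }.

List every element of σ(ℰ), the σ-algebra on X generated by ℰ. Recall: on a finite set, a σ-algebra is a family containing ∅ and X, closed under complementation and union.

σ(ℰ) = { ∅, {e}, {a, b, c, d, f}, X }

Derivation:
Take S₀ = ℰ ∪ {∅, X} = { ∅, {a, b, c, d, f}, X }.
Pass 1: 1 new —
  {e}  = ᶜ of {a, b, c, d, f}
  — 4 sets.
After Pass 2 the family is unchanged; done.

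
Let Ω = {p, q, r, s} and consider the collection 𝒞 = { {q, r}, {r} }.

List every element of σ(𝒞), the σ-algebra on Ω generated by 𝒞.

Initial family (4 sets): { {}, {r}, {q, r}, Ω }.
Round 1 adds 2:
  {p, s}  = Ω∖{q, r}
  {p, q, s}  = Ω∖{r}
  |family| = 6
Round 2: 1 new —
  {p, r, s}  = {r} ∪ {p, s}
  |family| = 7
Round 3: +1 →
  {q}  = Ω∖{p, r, s}
  |family| = 8
Round 4: stable.

Hence σ(𝒞) has 8 members: { {}, {q}, {r}, {p, s}, {q, r}, {p, q, s}, {p, r, s}, Ω }.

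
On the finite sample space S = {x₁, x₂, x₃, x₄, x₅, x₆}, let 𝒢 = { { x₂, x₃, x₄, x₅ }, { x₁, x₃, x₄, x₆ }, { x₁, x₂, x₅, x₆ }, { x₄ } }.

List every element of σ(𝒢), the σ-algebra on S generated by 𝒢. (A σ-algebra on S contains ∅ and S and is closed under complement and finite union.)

Start: 𝒢 ∪ {∅, S} = { {  }, { x₄ }, { x₁, x₂, x₅, x₆ }, { x₁, x₃, x₄, x₆ }, { x₂, x₃, x₄, x₅ }, S }.
Step 1 (5 new):
  { x₁, x₆ }  = S∖{ x₂, x₃, x₄, x₅ }
  { x₂, x₅ }  = S∖{ x₁, x₃, x₄, x₆ }
  { x₃, x₄ }  = S∖{ x₁, x₂, x₅, x₆ }
  { x₁, x₂, x₃, x₅, x₆ }  = S∖{ x₄ }
  { x₁, x₂, x₄, x₅, x₆ }  = { x₄ } ∪ { x₁, x₂, x₅, x₆ }
  |family| = 11
Step 2. New:
  { x₃ }  = S∖{ x₁, x₂, x₄, x₅, x₆ }
  { x₁, x₄, x₆ }  = { x₁, x₆ } ∪ { x₄ }
  { x₂, x₄, x₅ }  = { x₂, x₅ } ∪ { x₄ }
  |family| = 14
Step 3: +2 →
  { x₁, x₃, x₆ }  = S∖{ x₂, x₄, x₅ }
  { x₂, x₃, x₅ }  = S∖{ x₁, x₄, x₆ }
  |family| = 16
Step 4 adds nothing — fixpoint reached.

|σ(𝒢)| = 16.  σ(𝒢) = { {  }, { x₃ }, { x₄ }, { x₁, x₆ }, { x₂, x₅ }, { x₃, x₄ }, { x₁, x₃, x₆ }, { x₁, x₄, x₆ }, { x₂, x₃, x₅ }, { x₂, x₄, x₅ }, { x₁, x₂, x₅, x₆ }, { x₁, x₃, x₄, x₆ }, { x₂, x₃, x₄, x₅ }, { x₁, x₂, x₃, x₅, x₆ }, { x₁, x₂, x₄, x₅, x₆ }, S }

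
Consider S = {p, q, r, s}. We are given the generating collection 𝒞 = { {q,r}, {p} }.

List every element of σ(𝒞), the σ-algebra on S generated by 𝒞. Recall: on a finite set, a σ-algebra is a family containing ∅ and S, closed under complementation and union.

σ(𝒞) = { {}, {p}, {s}, {p,s}, {q,r}, {p,q,r}, {q,r,s}, S }

Working:
Initial family (4 sets): { {}, {p}, {q,r}, S }.
Step 1: 3 new —
  {p,s}  = ᶜ of {q,r}
  {p,q,r}  = {p} ∪ {q,r}
  {q,r,s}  = ᶜ of {p}
  — 7 sets.
Step 2. New:
  {s}  = ᶜ of {p,q,r}
  — 8 sets.
Step 3: closed — nothing new.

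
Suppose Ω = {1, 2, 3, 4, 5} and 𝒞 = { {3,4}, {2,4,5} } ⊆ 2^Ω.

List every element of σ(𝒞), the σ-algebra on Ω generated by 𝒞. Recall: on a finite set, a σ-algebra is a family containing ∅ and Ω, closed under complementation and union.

|σ(𝒞)| = 16.  σ(𝒞) = { ∅, {1}, {3}, {4}, {1,3}, {1,4}, {2,5}, {3,4}, {1,2,5}, {1,3,4}, {2,3,5}, {2,4,5}, {1,2,3,5}, {1,2,4,5}, {2,3,4,5}, Ω }

Derivation:
Begin from { ∅, {3,4}, {2,4,5}, Ω } (that is, 𝒞 plus ∅ and Ω).
Iteration 1: +3 →
  {1,3}  = complement {2,4,5}
  {1,2,5}  = complement {3,4}
  {2,3,4,5}  = {2,4,5} ∪ {3,4}
  |family| = 7
Iteration 2: 4 new —
  {1}  = complement {2,3,4,5}
  {1,3,4}  = {3,4} ∪ {1,3}
  {1,2,3,5}  = {1,2,5} ∪ {1,3}
  {1,2,4,5}  = {1,2,5} ∪ {2,4,5}
  |family| = 11
Iteration 3: 3 new —
  {3}  = complement {1,2,4,5}
  {4}  = complement {1,2,3,5}
  {2,5}  = complement {1,3,4}
  |family| = 14
Iteration 4 adds 2:
  {1,4}  = {4} ∪ {1}
  {2,3,5}  = {3} ∪ {2,5}
  |family| = 16
Iteration 5: already closed under ᶜ and ∪.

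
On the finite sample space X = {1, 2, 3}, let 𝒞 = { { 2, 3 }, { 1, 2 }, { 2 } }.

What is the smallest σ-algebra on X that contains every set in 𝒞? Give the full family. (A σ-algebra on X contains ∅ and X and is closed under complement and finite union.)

σ(𝒞) (8 sets): { {  }, { 1 }, { 2 }, { 3 }, { 1, 2 }, { 1, 3 }, { 2, 3 }, X }

Trace:
Begin from { {  }, { 2 }, { 1, 2 }, { 2, 3 }, X } (that is, 𝒞 plus ∅ and X).
Pass 1: 3 new —
  { 1 }  = ᶜ of { 2, 3 }
  { 3 }  = ᶜ of { 1, 2 }
  { 1, 3 }  = ᶜ of { 2 }
After Pass 2 the family is unchanged; done.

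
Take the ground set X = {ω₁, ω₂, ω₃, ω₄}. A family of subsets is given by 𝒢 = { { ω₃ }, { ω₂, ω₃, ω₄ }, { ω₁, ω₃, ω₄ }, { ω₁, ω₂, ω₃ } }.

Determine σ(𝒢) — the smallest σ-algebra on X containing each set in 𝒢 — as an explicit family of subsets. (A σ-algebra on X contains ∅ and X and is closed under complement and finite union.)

Take S₀ = 𝒢 ∪ {∅, X} = { {}, { ω₃ }, { ω₁, ω₂, ω₃ }, { ω₁, ω₃, ω₄ }, { ω₂, ω₃, ω₄ }, X }.
Round 1: 4 new —
  { ω₁ }  = complement { ω₂, ω₃, ω₄ }
  { ω₂ }  = complement { ω₁, ω₃, ω₄ }
  { ω₄ }  = complement { ω₁, ω₂, ω₃ }
  { ω₁, ω₂, ω₄ }  = complement { ω₃ }
  |family| = 10
Round 2 (6 new):
  { ω₁, ω₂ }  = { ω₂ } ∪ { ω₁ }
  { ω₁, ω₃ }  = { ω₃ } ∪ { ω₁ }
  { ω₁, ω₄ }  = { ω₄ } ∪ { ω₁ }
  { ω₂, ω₃ }  = { ω₂ } ∪ { ω₃ }
  { ω₂, ω₄ }  = { ω₂ } ∪ { ω₄ }
  { ω₃, ω₄ }  = { ω₃ } ∪ { ω₄ }
  |family| = 16
Round 3: no new sets; the family is a σ-algebra.

Therefore σ(𝒢) = { {}, { ω₁ }, { ω₂ }, { ω₃ }, { ω₄ }, { ω₁, ω₂ }, { ω₁, ω₃ }, { ω₁, ω₄ }, { ω₂, ω₃ }, { ω₂, ω₄ }, { ω₃, ω₄ }, { ω₁, ω₂, ω₃ }, { ω₁, ω₂, ω₄ }, { ω₁, ω₃, ω₄ }, { ω₂, ω₃, ω₄ }, X } (|σ(𝒢)| = 16).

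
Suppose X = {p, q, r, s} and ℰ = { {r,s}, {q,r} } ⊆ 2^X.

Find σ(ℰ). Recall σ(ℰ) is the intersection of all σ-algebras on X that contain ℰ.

Begin from { ∅, {q,r}, {r,s}, X } (that is, ℰ plus ∅ and X).
Round 1 adds 3:
  {p,q}  = X∖{r,s}
  {p,s}  = X∖{q,r}
  {q,r,s}  = {r,s} ∪ {q,r}
  [7 total]
Round 2 adds 4:
  {p}  = X∖{q,r,s}
  {p,q,r}  = {q,r} ∪ {p,q}
  {p,q,s}  = {p,s} ∪ {p,q}
  {p,r,s}  = {r,s} ∪ {p,s}
  [11 total]
Round 3. New:
  {q}  = X∖{p,r,s}
  {r}  = X∖{p,q,s}
  {s}  = X∖{p,q,r}
  [14 total]
Round 4 adds 2:
  {p,r}  = {r} ∪ {p}
  {q,s}  = {s} ∪ {q}
  [16 total]
Round 5: no new sets; the family is a σ-algebra.

Therefore σ(ℰ) = { ∅, {p}, {q}, {r}, {s}, {p,q}, {p,r}, {p,s}, {q,r}, {q,s}, {r,s}, {p,q,r}, {p,q,s}, {p,r,s}, {q,r,s}, X } (|σ(ℰ)| = 16).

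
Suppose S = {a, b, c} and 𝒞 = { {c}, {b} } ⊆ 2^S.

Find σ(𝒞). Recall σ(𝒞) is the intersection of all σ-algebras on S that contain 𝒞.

Answer: σ(𝒞) = { {}, {a}, {b}, {c}, {a,b}, {a,c}, {b,c}, S }

Working:
Seed the family with 𝒞 together with ∅ and S: { {}, {b}, {c}, S }.
Round 1: 3 new —
  {a,b}  = ᶜ of {c}
  {a,c}  = ᶜ of {b}
  {b,c}  = {c} ∪ {b}
  — 7 sets.
Round 2: +1 →
  {a}  = ᶜ of {b,c}
  — 8 sets.
Round 3: stable.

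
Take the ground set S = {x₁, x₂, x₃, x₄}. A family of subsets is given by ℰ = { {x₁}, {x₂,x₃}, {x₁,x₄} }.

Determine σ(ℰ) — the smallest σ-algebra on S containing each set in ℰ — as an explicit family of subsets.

Answer: σ(ℰ) = { {}, {x₁}, {x₄}, {x₁,x₄}, {x₂,x₃}, {x₁,x₂,x₃}, {x₂,x₃,x₄}, S }

Derivation:
Take S₀ = ℰ ∪ {∅, S} = { {}, {x₁}, {x₁,x₄}, {x₂,x₃}, S }.
Round 1: 2 new —
  {x₁,x₂,x₃}  = {x₂,x₃} ∪ {x₁}
  {x₂,x₃,x₄}  = S∖{x₁}
  — 7 sets.
Round 2 (1 new):
  {x₄}  = S∖{x₁,x₂,x₃}
  — 8 sets.
Round 3 adds nothing — fixpoint reached.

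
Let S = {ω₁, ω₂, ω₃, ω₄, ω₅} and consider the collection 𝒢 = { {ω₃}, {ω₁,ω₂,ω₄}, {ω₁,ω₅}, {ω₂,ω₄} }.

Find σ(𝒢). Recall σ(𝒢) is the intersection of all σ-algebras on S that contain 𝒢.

σ(𝒢) = { ∅, {ω₁}, {ω₃}, {ω₅}, {ω₁,ω₃}, {ω₁,ω₅}, {ω₂,ω₄}, {ω₃,ω₅}, {ω₁,ω₂,ω₄}, {ω₁,ω₃,ω₅}, {ω₂,ω₃,ω₄}, {ω₂,ω₄,ω₅}, {ω₁,ω₂,ω₃,ω₄}, {ω₁,ω₂,ω₄,ω₅}, {ω₂,ω₃,ω₄,ω₅}, S }

Trace:
Seed the family with 𝒢 together with ∅ and S: { ∅, {ω₃}, {ω₁,ω₅}, {ω₂,ω₄}, {ω₁,ω₂,ω₄}, S }.
Step 1 (5 new):
  {ω₃,ω₅}  = {ω₁,ω₂,ω₄}ᶜ
  {ω₁,ω₃,ω₅}  = {ω₂,ω₄}ᶜ
  {ω₂,ω₃,ω₄}  = {ω₁,ω₅}ᶜ
  {ω₁,ω₂,ω₃,ω₄}  = {ω₃} ∪ {ω₁,ω₂,ω₄}
  {ω₁,ω₂,ω₄,ω₅}  = {ω₃}ᶜ
  (now 11)
Step 2. New:
  {ω₅}  = {ω₁,ω₂,ω₃,ω₄}ᶜ
  {ω₂,ω₃,ω₄,ω₅}  = {ω₂,ω₃,ω₄} ∪ {ω₃,ω₅}
  (now 13)
Step 3 (2 new):
  {ω₁}  = {ω₂,ω₃,ω₄,ω₅}ᶜ
  {ω₂,ω₄,ω₅}  = {ω₂,ω₄} ∪ {ω₅}
  (now 15)
Step 4: 1 new —
  {ω₁,ω₃}  = {ω₂,ω₄,ω₅}ᶜ
  (now 16)
After Step 5 the family is unchanged; done.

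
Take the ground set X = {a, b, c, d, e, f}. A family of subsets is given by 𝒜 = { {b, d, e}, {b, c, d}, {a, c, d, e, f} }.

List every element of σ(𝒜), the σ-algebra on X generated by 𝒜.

σ(𝒜) = { {}, {b}, {c}, {d}, {e}, {a, f}, {b, c}, {b, d}, {b, e}, {c, d}, {c, e}, {d, e}, {a, b, f}, {a, c, f}, {a, d, f}, {a, e, f}, {b, c, d}, {b, c, e}, {b, d, e}, {c, d, e}, {a, b, c, f}, {a, b, d, f}, {a, b, e, f}, {a, c, d, f}, {a, c, e, f}, {a, d, e, f}, {b, c, d, e}, {a, b, c, d, f}, {a, b, c, e, f}, {a, b, d, e, f}, {a, c, d, e, f}, X }

Working:
Initial family (5 sets): { {}, {b, c, d}, {b, d, e}, {a, c, d, e, f}, X }.
Round 1. New:
  {b}  = {a, c, d, e, f}ᶜ
  {a, c, f}  = {b, d, e}ᶜ
  {a, e, f}  = {b, c, d}ᶜ
  {b, c, d, e}  = {b, c, d} ∪ {b, d, e}
  [9 total]
Round 2. New:
  {a, f}  = {b, c, d, e}ᶜ
  {a, b, c, f}  = {a, c, f} ∪ {b}
  {a, b, e, f}  = {b} ∪ {a, e, f}
  {a, c, e, f}  = {a, c, f} ∪ {a, e, f}
  {a, b, c, d, f}  = {b, c, d} ∪ {a, c, f}
  {a, b, d, e, f}  = {a, e, f} ∪ {b, d, e}
  [15 total]
Round 3: +7 →
  {c}  = {a, b, d, e, f}ᶜ
  {e}  = {a, b, c, d, f}ᶜ
  {b, d}  = {a, c, e, f}ᶜ
  {c, d}  = {a, b, e, f}ᶜ
  {d, e}  = {a, b, c, f}ᶜ
  {a, b, f}  = {a, f} ∪ {b}
  {a, b, c, e, f}  = {a, c, e, f} ∪ {b}
  [22 total]
Round 4 (8 new):
  {d}  = {a, b, c, e, f}ᶜ
  {b, c}  = {b} ∪ {c}
  {b, e}  = {b} ∪ {e}
  {c, e}  = {e} ∪ {c}
  {c, d, e}  = {a, b, f}ᶜ
  {a, b, d, f}  = {a, f} ∪ {b, d}
  {a, c, d, f}  = {c, d} ∪ {a, c, f}
  {a, d, e, f}  = {a, f} ∪ {d, e}
  [30 total]
Round 5 adds 2:
  {a, d, f}  = {a, f} ∪ {d}
  {b, c, e}  = {b, e} ∪ {c}
  [32 total]
Round 6: closed — nothing new.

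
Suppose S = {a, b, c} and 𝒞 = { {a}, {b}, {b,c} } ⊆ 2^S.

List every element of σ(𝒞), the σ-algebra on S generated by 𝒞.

Take S₀ = 𝒞 ∪ {∅, S} = { {}, {a}, {b}, {b,c}, S }.
Iteration 1 (2 new):
  {a,b}  = {b} ∪ {a}
  {a,c}  = complement {b}
  [7 total]
Iteration 2: +1 →
  {c}  = complement {a,b}
  [8 total]
Iteration 3: already closed under ᶜ and ∪.

σ(𝒞) = { {}, {a}, {b}, {c}, {a,b}, {a,c}, {b,c}, S }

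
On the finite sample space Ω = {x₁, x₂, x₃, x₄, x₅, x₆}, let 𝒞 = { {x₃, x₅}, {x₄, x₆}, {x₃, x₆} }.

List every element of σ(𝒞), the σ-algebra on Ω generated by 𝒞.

|σ(𝒞)| = 32.  σ(𝒞) = { ∅, {x₃}, {x₄}, {x₅}, {x₆}, {x₁, x₂}, {x₃, x₄}, {x₃, x₅}, {x₃, x₆}, {x₄, x₅}, {x₄, x₆}, {x₅, x₆}, {x₁, x₂, x₃}, {x₁, x₂, x₄}, {x₁, x₂, x₅}, {x₁, x₂, x₆}, {x₃, x₄, x₅}, {x₃, x₄, x₆}, {x₃, x₅, x₆}, {x₄, x₅, x₆}, {x₁, x₂, x₃, x₄}, {x₁, x₂, x₃, x₅}, {x₁, x₂, x₃, x₆}, {x₁, x₂, x₄, x₅}, {x₁, x₂, x₄, x₆}, {x₁, x₂, x₅, x₆}, {x₃, x₄, x₅, x₆}, {x₁, x₂, x₃, x₄, x₅}, {x₁, x₂, x₃, x₄, x₆}, {x₁, x₂, x₃, x₅, x₆}, {x₁, x₂, x₄, x₅, x₆}, Ω }

Trace:
Start: 𝒞 ∪ {∅, Ω} = { ∅, {x₃, x₅}, {x₃, x₆}, {x₄, x₆}, Ω }.
Step 1 adds 6:
  {x₃, x₄, x₆}  = {x₃, x₆} ∪ {x₄, x₆}
  {x₃, x₅, x₆}  = {x₃, x₆} ∪ {x₃, x₅}
  {x₁, x₂, x₃, x₅}  = Ω∖{x₄, x₆}
  {x₁, x₂, x₄, x₅}  = Ω∖{x₃, x₆}
  {x₁, x₂, x₄, x₆}  = Ω∖{x₃, x₅}
  {x₃, x₄, x₅, x₆}  = {x₃, x₅} ∪ {x₄, x₆}
  [11 total]
Step 2 adds 7:
  {x₁, x₂}  = Ω∖{x₃, x₄, x₅, x₆}
  {x₁, x₂, x₄}  = Ω∖{x₃, x₅, x₆}
  {x₁, x₂, x₅}  = Ω∖{x₃, x₄, x₆}
  {x₁, x₂, x₃, x₄, x₅}  = {x₁, x₂, x₄, x₅} ∪ {x₃, x₅}
  {x₁, x₂, x₃, x₄, x₆}  = {x₁, x₂, x₄, x₆} ∪ {x₃, x₆}
  {x₁, x₂, x₃, x₅, x₆}  = {x₃, x₆} ∪ {x₁, x₂, x₃, x₅}
  {x₁, x₂, x₄, x₅, x₆}  = {x₁, x₂, x₄, x₆} ∪ {x₁, x₂, x₄, x₅}
  [18 total]
Step 3. New:
  {x₃}  = Ω∖{x₁, x₂, x₄, x₅, x₆}
  {x₄}  = Ω∖{x₁, x₂, x₃, x₅, x₆}
  {x₅}  = Ω∖{x₁, x₂, x₃, x₄, x₆}
  {x₆}  = Ω∖{x₁, x₂, x₃, x₄, x₅}
  {x₁, x₂, x₃, x₆}  = {x₁, x₂} ∪ {x₃, x₆}
  [23 total]
Step 4: 9 new —
  {x₃, x₄}  = {x₃} ∪ {x₄}
  {x₄, x₅}  = Ω∖{x₁, x₂, x₃, x₆}
  {x₅, x₆}  = {x₆} ∪ {x₅}
  {x₁, x₂, x₃}  = {x₁, x₂} ∪ {x₃}
  {x₁, x₂, x₆}  = {x₁, x₂} ∪ {x₆}
  {x₃, x₄, x₅}  = {x₄} ∪ {x₃, x₅}
  {x₄, x₅, x₆}  = {x₅} ∪ {x₄, x₆}
  {x₁, x₂, x₃, x₄}  = {x₁, x₂, x₄} ∪ {x₃}
  {x₁, x₂, x₅, x₆}  = {x₆} ∪ {x₁, x₂, x₅}
  [32 total]
Step 5: closed — nothing new.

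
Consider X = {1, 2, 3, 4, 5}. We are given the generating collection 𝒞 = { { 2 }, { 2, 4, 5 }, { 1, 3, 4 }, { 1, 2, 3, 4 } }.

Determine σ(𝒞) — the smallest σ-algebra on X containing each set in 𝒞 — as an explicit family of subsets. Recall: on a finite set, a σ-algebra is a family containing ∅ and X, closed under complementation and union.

σ(𝒞) (16 sets): { ∅, { 2 }, { 4 }, { 5 }, { 1, 3 }, { 2, 4 }, { 2, 5 }, { 4, 5 }, { 1, 2, 3 }, { 1, 3, 4 }, { 1, 3, 5 }, { 2, 4, 5 }, { 1, 2, 3, 4 }, { 1, 2, 3, 5 }, { 1, 3, 4, 5 }, X }

Trace:
Seed the family with 𝒞 together with ∅ and X: { ∅, { 2 }, { 1, 3, 4 }, { 2, 4, 5 }, { 1, 2, 3, 4 }, X }.
Iteration 1 (4 new):
  { 5 }  = { 1, 2, 3, 4 }ᶜ
  { 1, 3 }  = { 2, 4, 5 }ᶜ
  { 2, 5 }  = { 1, 3, 4 }ᶜ
  { 1, 3, 4, 5 }  = { 2 }ᶜ
  — 10 sets.
Iteration 2: +3 →
  { 1, 2, 3 }  = { 2 } ∪ { 1, 3 }
  { 1, 3, 5 }  = { 5 } ∪ { 1, 3 }
  { 1, 2, 3, 5 }  = { 2, 5 } ∪ { 1, 3 }
  — 13 sets.
Iteration 3: +3 →
  { 4 }  = { 1, 2, 3, 5 }ᶜ
  { 2, 4 }  = { 1, 3, 5 }ᶜ
  { 4, 5 }  = { 1, 2, 3 }ᶜ
  — 16 sets.
Iteration 4: no new sets; the family is a σ-algebra.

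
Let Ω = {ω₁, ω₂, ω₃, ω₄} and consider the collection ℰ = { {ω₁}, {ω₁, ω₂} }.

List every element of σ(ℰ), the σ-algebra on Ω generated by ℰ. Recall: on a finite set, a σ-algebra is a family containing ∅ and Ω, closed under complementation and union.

Initial family (4 sets): { {}, {ω₁}, {ω₁, ω₂}, Ω }.
Step 1 (2 new):
  {ω₃, ω₄}  = {ω₁, ω₂}ᶜ
  {ω₂, ω₃, ω₄}  = {ω₁}ᶜ
  (now 6)
Step 2: 1 new —
  {ω₁, ω₃, ω₄}  = {ω₃, ω₄} ∪ {ω₁}
  (now 7)
Step 3: 1 new —
  {ω₂}  = {ω₁, ω₃, ω₄}ᶜ
  (now 8)
Step 4: closed — nothing new.

Hence σ(ℰ) has 8 members: { {}, {ω₁}, {ω₂}, {ω₁, ω₂}, {ω₃, ω₄}, {ω₁, ω₃, ω₄}, {ω₂, ω₃, ω₄}, Ω }.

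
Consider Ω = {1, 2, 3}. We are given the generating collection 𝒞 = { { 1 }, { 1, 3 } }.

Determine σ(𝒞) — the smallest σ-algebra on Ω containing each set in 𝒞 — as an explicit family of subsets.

Begin from { {}, { 1 }, { 1, 3 }, Ω } (that is, 𝒞 plus ∅ and Ω).
Pass 1: +2 →
  { 2 }  = Ω∖{ 1, 3 }
  { 2, 3 }  = Ω∖{ 1 }
  |family| = 6
Pass 2: +1 →
  { 1, 2 }  = { 2 } ∪ { 1 }
  |family| = 7
Pass 3. New:
  { 3 }  = Ω∖{ 1, 2 }
  |family| = 8
After Pass 4 the family is unchanged; done.

σ(𝒞) = { {}, { 1 }, { 2 }, { 3 }, { 1, 2 }, { 1, 3 }, { 2, 3 }, Ω }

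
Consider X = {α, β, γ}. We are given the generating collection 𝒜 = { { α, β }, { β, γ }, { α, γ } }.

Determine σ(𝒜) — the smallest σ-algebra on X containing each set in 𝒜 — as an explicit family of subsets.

|σ(𝒜)| = 8.  σ(𝒜) = { {}, { α }, { β }, { γ }, { α, β }, { α, γ }, { β, γ }, X }

Trace:
Initial family (5 sets): { {}, { α, β }, { α, γ }, { β, γ }, X }.
Round 1: 3 new —
  { α }  = { β, γ }ᶜ
  { β }  = { α, γ }ᶜ
  { γ }  = { α, β }ᶜ
  [8 total]
Round 2: already closed under ᶜ and ∪.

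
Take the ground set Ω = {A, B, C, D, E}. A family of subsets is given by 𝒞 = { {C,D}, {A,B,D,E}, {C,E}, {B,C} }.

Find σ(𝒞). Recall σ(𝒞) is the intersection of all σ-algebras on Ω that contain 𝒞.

Take S₀ = 𝒞 ∪ {∅, Ω} = { ∅, {B,C}, {C,D}, {C,E}, {A,B,D,E}, Ω }.
Step 1: +7 →
  {C}  = {A,B,D,E}ᶜ
  {A,B,D}  = {C,E}ᶜ
  {A,B,E}  = {C,D}ᶜ
  {A,D,E}  = {B,C}ᶜ
  {B,C,D}  = {C,D} ∪ {B,C}
  {B,C,E}  = {B,C} ∪ {C,E}
  {C,D,E}  = {C,D} ∪ {C,E}
Step 2 adds 7:
  {A,B}  = {C,D,E}ᶜ
  {A,D}  = {B,C,E}ᶜ
  {A,E}  = {B,C,D}ᶜ
  {A,B,C,D}  = {C,D} ∪ {A,B,D}
  {A,B,C,E}  = {C} ∪ {A,B,E}
  {A,C,D,E}  = {A,D,E} ∪ {C,D,E}
  {B,C,D,E}  = {C,D,E} ∪ {B,C,D}
Step 3 adds 7:
  {A}  = {B,C,D,E}ᶜ
  {B}  = {A,C,D,E}ᶜ
  {D}  = {A,B,C,E}ᶜ
  {E}  = {A,B,C,D}ᶜ
  {A,B,C}  = {A,B} ∪ {C}
  {A,C,D}  = {C,D} ∪ {A,D}
  {A,C,E}  = {A,E} ∪ {C,E}
Step 4. New:
  {A,C}  = {C} ∪ {A}
  {B,D}  = {A,C,E}ᶜ
  {B,E}  = {A,C,D}ᶜ
  {D,E}  = {A,B,C}ᶜ
Step 5 (1 new):
  {B,D,E}  = {A,C}ᶜ
After Step 6 the family is unchanged; done.

Hence σ(𝒞) has 32 members: { ∅, {A}, {B}, {C}, {D}, {E}, {A,B}, {A,C}, {A,D}, {A,E}, {B,C}, {B,D}, {B,E}, {C,D}, {C,E}, {D,E}, {A,B,C}, {A,B,D}, {A,B,E}, {A,C,D}, {A,C,E}, {A,D,E}, {B,C,D}, {B,C,E}, {B,D,E}, {C,D,E}, {A,B,C,D}, {A,B,C,E}, {A,B,D,E}, {A,C,D,E}, {B,C,D,E}, Ω }.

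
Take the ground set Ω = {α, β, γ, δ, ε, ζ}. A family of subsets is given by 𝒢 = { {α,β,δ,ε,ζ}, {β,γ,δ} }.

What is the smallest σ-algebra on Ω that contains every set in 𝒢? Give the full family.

σ(𝒢) (8 sets): { ∅, {γ}, {β,δ}, {α,ε,ζ}, {β,γ,δ}, {α,γ,ε,ζ}, {α,β,δ,ε,ζ}, Ω }

Working:
Start: 𝒢 ∪ {∅, Ω} = { ∅, {β,γ,δ}, {α,β,δ,ε,ζ}, Ω }.
Step 1: +2 →
  {γ}  = complement {α,β,δ,ε,ζ}
  {α,ε,ζ}  = complement {β,γ,δ}
Step 2: 1 new —
  {α,γ,ε,ζ}  = {γ} ∪ {α,ε,ζ}
Step 3 adds 1:
  {β,δ}  = complement {α,γ,ε,ζ}
Step 4: already closed under ᶜ and ∪.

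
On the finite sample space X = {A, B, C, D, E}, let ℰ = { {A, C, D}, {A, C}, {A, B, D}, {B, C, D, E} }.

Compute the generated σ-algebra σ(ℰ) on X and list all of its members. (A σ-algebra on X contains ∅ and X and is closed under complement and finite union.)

σ(ℰ) = { ∅, {A}, {B}, {C}, {D}, {E}, {A, B}, {A, C}, {A, D}, {A, E}, {B, C}, {B, D}, {B, E}, {C, D}, {C, E}, {D, E}, {A, B, C}, {A, B, D}, {A, B, E}, {A, C, D}, {A, C, E}, {A, D, E}, {B, C, D}, {B, C, E}, {B, D, E}, {C, D, E}, {A, B, C, D}, {A, B, C, E}, {A, B, D, E}, {A, C, D, E}, {B, C, D, E}, X }

Trace:
Take S₀ = ℰ ∪ {∅, X} = { ∅, {A, C}, {A, B, D}, {A, C, D}, {B, C, D, E}, X }.
Pass 1. New:
  {A}  = {B, C, D, E}ᶜ
  {B, E}  = {A, C, D}ᶜ
  {C, E}  = {A, B, D}ᶜ
  {B, D, E}  = {A, C}ᶜ
  {A, B, C, D}  = {A, C, D} ∪ {A, B, D}
  [11 total]
Pass 2: 7 new —
  {E}  = {A, B, C, D}ᶜ
  {A, B, E}  = {B, E} ∪ {A}
  {A, C, E}  = {A, C} ∪ {C, E}
  {B, C, E}  = {B, E} ∪ {C, E}
  {A, B, C, E}  = {B, E} ∪ {A, C}
  {A, B, D, E}  = {B, E} ∪ {A, B, D}
  {A, C, D, E}  = {A, C, D} ∪ {C, E}
  [18 total]
Pass 3: 7 new —
  {B}  = {A, C, D, E}ᶜ
  {C}  = {A, B, D, E}ᶜ
  {D}  = {A, B, C, E}ᶜ
  {A, D}  = {B, C, E}ᶜ
  {A, E}  = {E} ∪ {A}
  {B, D}  = {A, C, E}ᶜ
  {C, D}  = {A, B, E}ᶜ
  [25 total]
Pass 4 adds 7:
  {A, B}  = {B} ∪ {A}
  {B, C}  = {B} ∪ {C}
  {D, E}  = {E} ∪ {D}
  {A, B, C}  = {B} ∪ {A, C}
  {A, D, E}  = {E} ∪ {A, D}
  {B, C, D}  = {A, E}ᶜ
  {C, D, E}  = {C, D} ∪ {E}
  [32 total]
Pass 5 adds nothing — fixpoint reached.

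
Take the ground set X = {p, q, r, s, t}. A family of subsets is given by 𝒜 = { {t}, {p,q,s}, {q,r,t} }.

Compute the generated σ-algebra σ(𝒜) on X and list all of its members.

Start: 𝒜 ∪ {∅, X} = { {}, {t}, {p,q,s}, {q,r,t}, X }.
Pass 1. New:
  {p,s}  = {q,r,t}ᶜ
  {r,t}  = {p,q,s}ᶜ
  {p,q,r,s}  = {t}ᶜ
  {p,q,s,t}  = {p,q,s} ∪ {t}
  (now 9)
Pass 2. New:
  {r}  = {p,q,s,t}ᶜ
  {p,s,t}  = {t} ∪ {p,s}
  {p,r,s,t}  = {p,s} ∪ {r,t}
  (now 12)
Pass 3 (3 new):
  {q}  = {p,r,s,t}ᶜ
  {q,r}  = {p,s,t}ᶜ
  {p,r,s}  = {r} ∪ {p,s}
  (now 15)
Pass 4 adds 1:
  {q,t}  = {p,r,s}ᶜ
  (now 16)
Pass 5: already closed under ᶜ and ∪.

Therefore σ(𝒜) = { {}, {q}, {r}, {t}, {p,s}, {q,r}, {q,t}, {r,t}, {p,q,s}, {p,r,s}, {p,s,t}, {q,r,t}, {p,q,r,s}, {p,q,s,t}, {p,r,s,t}, X } (|σ(𝒜)| = 16).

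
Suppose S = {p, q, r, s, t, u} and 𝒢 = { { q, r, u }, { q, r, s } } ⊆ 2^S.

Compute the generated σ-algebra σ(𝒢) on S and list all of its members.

Take S₀ = 𝒢 ∪ {∅, S} = { ∅, { q, r, s }, { q, r, u }, S }.
Pass 1 adds 3:
  { p, s, t }  = S∖{ q, r, u }
  { p, t, u }  = S∖{ q, r, s }
  { q, r, s, u }  = { q, r, s } ∪ { q, r, u }
Pass 2. New:
  { p, t }  = S∖{ q, r, s, u }
  { p, s, t, u }  = { p, s, t } ∪ { p, t, u }
  { p, q, r, s, t }  = { p, s, t } ∪ { q, r, s }
  { p, q, r, t, u }  = { p, t, u } ∪ { q, r, u }
Pass 3: 3 new —
  { s }  = S∖{ p, q, r, t, u }
  { u }  = S∖{ p, q, r, s, t }
  { q, r }  = S∖{ p, s, t, u }
Pass 4. New:
  { s, u }  = { s } ∪ { u }
  { p, q, r, t }  = { q, r } ∪ { p, t }
Pass 5: stable.

σ(𝒢) = { ∅, { s }, { u }, { p, t }, { q, r }, { s, u }, { p, s, t }, { p, t, u }, { q, r, s }, { q, r, u }, { p, q, r, t }, { p, s, t, u }, { q, r, s, u }, { p, q, r, s, t }, { p, q, r, t, u }, S }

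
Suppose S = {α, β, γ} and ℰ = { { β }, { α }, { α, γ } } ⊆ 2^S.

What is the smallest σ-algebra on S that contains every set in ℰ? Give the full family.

Start: ℰ ∪ {∅, S} = { {}, { α }, { β }, { α, γ }, S }.
Iteration 1 adds 2:
  { α, β }  = { β } ∪ { α }
  { β, γ }  = ᶜ of { α }
  |family| = 7
Iteration 2: +1 →
  { γ }  = ᶜ of { α, β }
  |family| = 8
Iteration 3: closed — nothing new.

Therefore σ(ℰ) = { {}, { α }, { β }, { γ }, { α, β }, { α, γ }, { β, γ }, S } (|σ(ℰ)| = 8).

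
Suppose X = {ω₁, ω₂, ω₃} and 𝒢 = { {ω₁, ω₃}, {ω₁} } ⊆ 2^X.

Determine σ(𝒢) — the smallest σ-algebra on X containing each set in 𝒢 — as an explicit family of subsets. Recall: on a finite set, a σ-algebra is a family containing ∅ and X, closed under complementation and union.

Seed the family with 𝒢 together with ∅ and X: { {}, {ω₁}, {ω₁, ω₃}, X }.
Pass 1: +2 →
  {ω₂}  = ᶜ of {ω₁, ω₃}
  {ω₂, ω₃}  = ᶜ of {ω₁}
  (now 6)
Pass 2. New:
  {ω₁, ω₂}  = {ω₂} ∪ {ω₁}
  (now 7)
Pass 3: +1 →
  {ω₃}  = ᶜ of {ω₁, ω₂}
  (now 8)
Pass 4: stable.

Hence σ(𝒢) has 8 members: { {}, {ω₁}, {ω₂}, {ω₃}, {ω₁, ω₂}, {ω₁, ω₃}, {ω₂, ω₃}, X }.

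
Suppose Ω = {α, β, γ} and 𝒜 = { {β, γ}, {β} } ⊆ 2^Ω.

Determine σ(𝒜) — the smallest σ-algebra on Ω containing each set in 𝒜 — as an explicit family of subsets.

Seed the family with 𝒜 together with ∅ and Ω: { {}, {β}, {β, γ}, Ω }.
Iteration 1: +2 →
  {α}  = {β, γ}ᶜ
  {α, γ}  = {β}ᶜ
Iteration 2: +1 →
  {α, β}  = {β} ∪ {α}
Iteration 3. New:
  {γ}  = {α, β}ᶜ
Iteration 4: already closed under ᶜ and ∪.

Hence σ(𝒜) has 8 members: { {}, {α}, {β}, {γ}, {α, β}, {α, γ}, {β, γ}, Ω }.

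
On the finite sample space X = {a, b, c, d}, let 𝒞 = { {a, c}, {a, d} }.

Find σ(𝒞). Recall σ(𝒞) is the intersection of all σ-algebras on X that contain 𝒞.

Seed the family with 𝒞 together with ∅ and X: { ∅, {a, c}, {a, d}, X }.
Step 1 (3 new):
  {b, c}  = complement {a, d}
  {b, d}  = complement {a, c}
  {a, c, d}  = {a, c} ∪ {a, d}
  — 7 sets.
Step 2. New:
  {b}  = complement {a, c, d}
  {a, b, c}  = {b, c} ∪ {a, c}
  {a, b, d}  = {a, d} ∪ {b, d}
  {b, c, d}  = {b, c} ∪ {b, d}
  — 11 sets.
Step 3 (3 new):
  {a}  = complement {b, c, d}
  {c}  = complement {a, b, d}
  {d}  = complement {a, b, c}
  — 14 sets.
Step 4: +2 →
  {a, b}  = {b} ∪ {a}
  {c, d}  = {c} ∪ {d}
  — 16 sets.
Step 5: closed — nothing new.

|σ(𝒞)| = 16.  σ(𝒞) = { ∅, {a}, {b}, {c}, {d}, {a, b}, {a, c}, {a, d}, {b, c}, {b, d}, {c, d}, {a, b, c}, {a, b, d}, {a, c, d}, {b, c, d}, X }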